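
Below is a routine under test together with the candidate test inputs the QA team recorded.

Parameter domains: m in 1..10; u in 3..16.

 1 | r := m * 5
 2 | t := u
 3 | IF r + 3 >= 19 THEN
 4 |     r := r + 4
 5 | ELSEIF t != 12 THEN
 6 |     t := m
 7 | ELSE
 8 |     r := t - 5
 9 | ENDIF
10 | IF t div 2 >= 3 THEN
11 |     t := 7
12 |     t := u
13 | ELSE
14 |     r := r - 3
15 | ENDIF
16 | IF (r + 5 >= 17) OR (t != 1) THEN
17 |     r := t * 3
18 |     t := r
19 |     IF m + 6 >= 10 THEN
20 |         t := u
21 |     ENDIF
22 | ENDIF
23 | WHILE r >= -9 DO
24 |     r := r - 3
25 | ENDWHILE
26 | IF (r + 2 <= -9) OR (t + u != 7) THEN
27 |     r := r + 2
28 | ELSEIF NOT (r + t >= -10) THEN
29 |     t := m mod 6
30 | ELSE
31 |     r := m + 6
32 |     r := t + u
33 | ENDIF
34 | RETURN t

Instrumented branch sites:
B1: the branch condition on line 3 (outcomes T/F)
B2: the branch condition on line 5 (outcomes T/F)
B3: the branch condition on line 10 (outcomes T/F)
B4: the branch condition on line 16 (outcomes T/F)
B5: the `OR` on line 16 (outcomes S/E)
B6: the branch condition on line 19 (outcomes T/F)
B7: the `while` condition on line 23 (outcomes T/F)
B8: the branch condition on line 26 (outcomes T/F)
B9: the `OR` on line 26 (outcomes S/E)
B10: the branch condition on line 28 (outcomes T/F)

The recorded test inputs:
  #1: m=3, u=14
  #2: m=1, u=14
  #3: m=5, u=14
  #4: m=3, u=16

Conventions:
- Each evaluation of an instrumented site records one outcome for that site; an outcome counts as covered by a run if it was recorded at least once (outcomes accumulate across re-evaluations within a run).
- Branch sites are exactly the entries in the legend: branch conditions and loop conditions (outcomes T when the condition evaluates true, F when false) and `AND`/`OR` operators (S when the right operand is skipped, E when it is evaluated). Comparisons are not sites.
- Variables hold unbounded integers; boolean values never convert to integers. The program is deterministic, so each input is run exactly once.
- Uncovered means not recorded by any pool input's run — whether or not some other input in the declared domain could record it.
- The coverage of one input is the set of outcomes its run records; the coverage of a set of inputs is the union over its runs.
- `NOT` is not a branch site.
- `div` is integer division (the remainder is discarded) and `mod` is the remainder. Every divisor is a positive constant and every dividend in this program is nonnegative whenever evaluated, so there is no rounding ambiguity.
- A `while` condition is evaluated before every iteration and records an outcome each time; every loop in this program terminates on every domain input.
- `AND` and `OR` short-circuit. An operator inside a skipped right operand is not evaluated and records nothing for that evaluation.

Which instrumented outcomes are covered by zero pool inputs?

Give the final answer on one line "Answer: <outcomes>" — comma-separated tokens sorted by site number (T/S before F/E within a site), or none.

input #1 (m=3, u=14): covers B1=F, B2=T, B3=F, B4=T, B5=S, B6=F, B7=T, B7=F, B8=T, B9=S
input #2 (m=1, u=14): covers B1=F, B2=T, B3=F, B4=F, B5=E, B7=T, B7=F, B8=T, B9=E
input #3 (m=5, u=14): covers B1=T, B3=T, B4=T, B5=S, B6=T, B7=T, B7=F, B8=T, B9=S
input #4 (m=3, u=16): covers B1=F, B2=T, B3=F, B4=T, B5=S, B6=F, B7=T, B7=F, B8=T, B9=S
union over the pool: B1=T, B1=F, B2=T, B3=T, B3=F, B4=T, B4=F, B5=S, B5=E, B6=T, B6=F, B7=T, B7=F, B8=T, B9=S, B9=E
uncovered (4 of 20): B2=F, B8=F, B10=T, B10=F

Answer: B2=F, B8=F, B10=T, B10=F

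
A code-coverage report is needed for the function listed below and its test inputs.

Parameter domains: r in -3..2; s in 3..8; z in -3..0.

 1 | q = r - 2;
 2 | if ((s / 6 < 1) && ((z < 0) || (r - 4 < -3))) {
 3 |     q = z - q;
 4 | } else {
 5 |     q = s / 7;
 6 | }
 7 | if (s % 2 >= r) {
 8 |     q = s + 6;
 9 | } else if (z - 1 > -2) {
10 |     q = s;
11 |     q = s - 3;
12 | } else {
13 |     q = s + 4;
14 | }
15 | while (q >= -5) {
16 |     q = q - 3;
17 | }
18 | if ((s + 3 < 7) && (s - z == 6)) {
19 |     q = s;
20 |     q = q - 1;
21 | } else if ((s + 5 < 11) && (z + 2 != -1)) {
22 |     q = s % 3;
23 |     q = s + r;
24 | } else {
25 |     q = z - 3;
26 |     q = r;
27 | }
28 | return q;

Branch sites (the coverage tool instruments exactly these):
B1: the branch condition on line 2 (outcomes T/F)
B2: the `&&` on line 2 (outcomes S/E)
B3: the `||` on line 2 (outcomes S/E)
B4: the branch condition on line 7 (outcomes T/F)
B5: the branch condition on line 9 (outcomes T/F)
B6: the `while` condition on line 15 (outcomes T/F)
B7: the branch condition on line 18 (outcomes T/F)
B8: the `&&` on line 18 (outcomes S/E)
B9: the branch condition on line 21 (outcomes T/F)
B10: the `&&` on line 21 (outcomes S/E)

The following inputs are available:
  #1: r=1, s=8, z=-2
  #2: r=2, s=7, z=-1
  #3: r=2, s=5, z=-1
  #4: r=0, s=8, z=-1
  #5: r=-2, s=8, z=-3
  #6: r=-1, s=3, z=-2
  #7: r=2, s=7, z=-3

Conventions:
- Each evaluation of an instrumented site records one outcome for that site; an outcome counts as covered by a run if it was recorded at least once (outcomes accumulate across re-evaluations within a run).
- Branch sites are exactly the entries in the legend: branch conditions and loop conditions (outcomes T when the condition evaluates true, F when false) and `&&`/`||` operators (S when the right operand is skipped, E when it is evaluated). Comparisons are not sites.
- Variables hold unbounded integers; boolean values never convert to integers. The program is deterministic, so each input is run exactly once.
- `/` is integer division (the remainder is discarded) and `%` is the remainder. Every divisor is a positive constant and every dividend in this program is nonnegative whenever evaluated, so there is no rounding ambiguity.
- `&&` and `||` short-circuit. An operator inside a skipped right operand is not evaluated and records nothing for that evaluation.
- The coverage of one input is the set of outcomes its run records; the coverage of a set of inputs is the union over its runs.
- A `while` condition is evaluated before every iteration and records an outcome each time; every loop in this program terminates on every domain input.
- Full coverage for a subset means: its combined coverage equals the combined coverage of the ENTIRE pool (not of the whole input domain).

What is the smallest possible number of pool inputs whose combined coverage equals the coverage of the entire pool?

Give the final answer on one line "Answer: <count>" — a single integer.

test 1 (r=1, s=8, z=-2) fires B2->S, B1->F, B4->F, B5->F, B6->T, B6->T, B6->T, B6->T, B6->T, B6->T, B6->F, B8->S, B7->F, B10->S, ...; hits B1=F, B2=S, B4=F, B5=F, B6=T, B6=F, B7=F, B8=S, B9=F, B10=S
test 2 (r=2, s=7, z=-1) fires B2->S, B1->F, B4->F, B5->F, B6->T, B6->T, B6->T, B6->T, B6->T, B6->T, B6->F, B8->S, B7->F, B10->S, ...; hits B1=F, B2=S, B4=F, B5=F, B6=T, B6=F, B7=F, B8=S, B9=F, B10=S
test 3 (r=2, s=5, z=-1) fires B2->E, B3->S, B1->T, B4->F, B5->F, B6->T, B6->T, B6->T, B6->T, B6->T, B6->F, B8->S, B7->F, B10->E, ...; hits B1=T, B2=E, B3=S, B4=F, B5=F, B6=T, B6=F, B7=F, B8=S, B9=T, B10=E
test 4 (r=0, s=8, z=-1) fires B2->S, B1->F, B4->T, B6->T, B6->T, B6->T, B6->T, B6->T, B6->T, B6->T, B6->F, B8->S, B7->F, B10->S, ...; hits B1=F, B2=S, B4=T, B6=T, B6=F, B7=F, B8=S, B9=F, B10=S
test 5 (r=-2, s=8, z=-3) fires B2->S, B1->F, B4->T, B6->T, B6->T, B6->T, B6->T, B6->T, B6->T, B6->T, B6->F, B8->S, B7->F, B10->S, ...; hits B1=F, B2=S, B4=T, B6=T, B6=F, B7=F, B8=S, B9=F, B10=S
test 6 (r=-1, s=3, z=-2) fires B2->E, B3->S, B1->T, B4->T, B6->T, B6->T, B6->T, B6->T, B6->T, B6->F, B8->E, B7->F, B10->E, B9->T; hits B1=T, B2=E, B3=S, B4=T, B6=T, B6=F, B7=F, B8=E, B9=T, B10=E
test 7 (r=2, s=7, z=-3) fires B2->S, B1->F, B4->F, B5->F, B6->T, B6->T, B6->T, B6->T, B6->T, B6->T, B6->F, B8->S, B7->F, B10->S, ...; hits B1=F, B2=S, B4=F, B5=F, B6=T, B6=F, B7=F, B8=S, B9=F, B10=S
the full pool covers 17 outcomes: B1=T, B1=F, B2=S, B2=E, B3=S, B4=T, B4=F, B5=F, B6=T, B6=F, B7=F, B8=S, B8=E, B9=T, B9=F, B10=S, B10=E
no size-1 subset reaches all 17 outcomes (best union: 11/17)
at size 2, {1, 6} reaches all 17 outcomes; every lexicographically earlier size-2 subset fails

Answer: 2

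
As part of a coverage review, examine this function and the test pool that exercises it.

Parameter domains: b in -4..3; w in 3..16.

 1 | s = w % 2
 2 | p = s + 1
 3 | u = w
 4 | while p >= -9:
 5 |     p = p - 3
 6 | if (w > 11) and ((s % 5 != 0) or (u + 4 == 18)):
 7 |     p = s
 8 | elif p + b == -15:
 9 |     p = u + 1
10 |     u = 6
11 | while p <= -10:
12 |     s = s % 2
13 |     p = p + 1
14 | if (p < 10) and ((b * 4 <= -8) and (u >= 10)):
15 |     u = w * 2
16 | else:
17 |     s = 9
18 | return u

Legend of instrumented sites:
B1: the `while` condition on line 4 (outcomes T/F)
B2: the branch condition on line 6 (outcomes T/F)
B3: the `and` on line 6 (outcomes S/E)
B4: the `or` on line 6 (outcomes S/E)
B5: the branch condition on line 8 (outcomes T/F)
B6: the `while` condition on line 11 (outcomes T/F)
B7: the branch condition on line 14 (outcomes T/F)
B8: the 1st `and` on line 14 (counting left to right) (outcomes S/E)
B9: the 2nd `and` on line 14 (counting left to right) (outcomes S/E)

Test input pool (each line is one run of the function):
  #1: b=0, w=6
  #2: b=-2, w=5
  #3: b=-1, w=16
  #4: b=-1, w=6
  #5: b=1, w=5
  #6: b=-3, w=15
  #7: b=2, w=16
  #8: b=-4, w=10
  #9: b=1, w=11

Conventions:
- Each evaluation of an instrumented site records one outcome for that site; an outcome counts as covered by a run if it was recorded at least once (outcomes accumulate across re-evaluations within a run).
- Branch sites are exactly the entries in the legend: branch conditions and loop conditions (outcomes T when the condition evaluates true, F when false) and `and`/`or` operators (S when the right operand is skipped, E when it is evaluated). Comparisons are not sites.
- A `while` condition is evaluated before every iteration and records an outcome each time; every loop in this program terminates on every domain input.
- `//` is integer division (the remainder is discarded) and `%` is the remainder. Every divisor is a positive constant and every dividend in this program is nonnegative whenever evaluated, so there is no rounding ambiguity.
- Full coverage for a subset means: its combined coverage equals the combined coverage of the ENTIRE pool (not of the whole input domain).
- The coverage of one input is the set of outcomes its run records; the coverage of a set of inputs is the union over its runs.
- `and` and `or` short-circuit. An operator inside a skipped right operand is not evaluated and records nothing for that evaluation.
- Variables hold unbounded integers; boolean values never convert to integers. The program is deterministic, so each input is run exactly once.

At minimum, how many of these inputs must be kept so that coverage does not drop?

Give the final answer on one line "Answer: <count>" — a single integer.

#1 (b=0, w=6) -> covered: B1=T, B1=F, B2=F, B3=S, B5=F, B6=T, B6=F, B7=F, B8=E, B9=S
#2 (b=-2, w=5) -> covered: B1=T, B1=F, B2=F, B3=S, B5=F, B6=T, B6=F, B7=F, B8=E, B9=E
#3 (b=-1, w=16) -> covered: B1=T, B1=F, B2=F, B3=E, B4=E, B5=F, B6=T, B6=F, B7=F, B8=E, B9=S
#4 (b=-1, w=6) -> covered: B1=T, B1=F, B2=F, B3=S, B5=F, B6=T, B6=F, B7=F, B8=E, B9=S
#5 (b=1, w=5) -> covered: B1=T, B1=F, B2=F, B3=S, B5=F, B6=T, B6=F, B7=F, B8=E, B9=S
#6 (b=-3, w=15) -> covered: B1=T, B1=F, B2=T, B3=E, B4=S, B6=F, B7=T, B8=E, B9=E
#7 (b=2, w=16) -> covered: B1=T, B1=F, B2=F, B3=E, B4=E, B5=F, B6=T, B6=F, B7=F, B8=E, B9=S
#8 (b=-4, w=10) -> covered: B1=T, B1=F, B2=F, B3=S, B5=T, B6=F, B7=F, B8=S
#9 (b=1, w=11) -> covered: B1=T, B1=F, B2=F, B3=S, B5=F, B6=T, B6=F, B7=F, B8=E, B9=S
pool-wide coverage (18 outcomes): B1=T, B1=F, B2=T, B2=F, B3=S, B3=E, B4=S, B4=E, B5=T, B5=F, B6=T, B6=F, B7=T, B7=F, B8=S, B8=E, B9=S, B9=E
every size-1 subset falls short of the 18 outcomes (best: 11/18)
every size-2 subset falls short of the 18 outcomes (best: 15/18)
at size 3, {3, 6, 8} reaches all 18 outcomes; every lexicographically earlier size-3 subset fails

Answer: 3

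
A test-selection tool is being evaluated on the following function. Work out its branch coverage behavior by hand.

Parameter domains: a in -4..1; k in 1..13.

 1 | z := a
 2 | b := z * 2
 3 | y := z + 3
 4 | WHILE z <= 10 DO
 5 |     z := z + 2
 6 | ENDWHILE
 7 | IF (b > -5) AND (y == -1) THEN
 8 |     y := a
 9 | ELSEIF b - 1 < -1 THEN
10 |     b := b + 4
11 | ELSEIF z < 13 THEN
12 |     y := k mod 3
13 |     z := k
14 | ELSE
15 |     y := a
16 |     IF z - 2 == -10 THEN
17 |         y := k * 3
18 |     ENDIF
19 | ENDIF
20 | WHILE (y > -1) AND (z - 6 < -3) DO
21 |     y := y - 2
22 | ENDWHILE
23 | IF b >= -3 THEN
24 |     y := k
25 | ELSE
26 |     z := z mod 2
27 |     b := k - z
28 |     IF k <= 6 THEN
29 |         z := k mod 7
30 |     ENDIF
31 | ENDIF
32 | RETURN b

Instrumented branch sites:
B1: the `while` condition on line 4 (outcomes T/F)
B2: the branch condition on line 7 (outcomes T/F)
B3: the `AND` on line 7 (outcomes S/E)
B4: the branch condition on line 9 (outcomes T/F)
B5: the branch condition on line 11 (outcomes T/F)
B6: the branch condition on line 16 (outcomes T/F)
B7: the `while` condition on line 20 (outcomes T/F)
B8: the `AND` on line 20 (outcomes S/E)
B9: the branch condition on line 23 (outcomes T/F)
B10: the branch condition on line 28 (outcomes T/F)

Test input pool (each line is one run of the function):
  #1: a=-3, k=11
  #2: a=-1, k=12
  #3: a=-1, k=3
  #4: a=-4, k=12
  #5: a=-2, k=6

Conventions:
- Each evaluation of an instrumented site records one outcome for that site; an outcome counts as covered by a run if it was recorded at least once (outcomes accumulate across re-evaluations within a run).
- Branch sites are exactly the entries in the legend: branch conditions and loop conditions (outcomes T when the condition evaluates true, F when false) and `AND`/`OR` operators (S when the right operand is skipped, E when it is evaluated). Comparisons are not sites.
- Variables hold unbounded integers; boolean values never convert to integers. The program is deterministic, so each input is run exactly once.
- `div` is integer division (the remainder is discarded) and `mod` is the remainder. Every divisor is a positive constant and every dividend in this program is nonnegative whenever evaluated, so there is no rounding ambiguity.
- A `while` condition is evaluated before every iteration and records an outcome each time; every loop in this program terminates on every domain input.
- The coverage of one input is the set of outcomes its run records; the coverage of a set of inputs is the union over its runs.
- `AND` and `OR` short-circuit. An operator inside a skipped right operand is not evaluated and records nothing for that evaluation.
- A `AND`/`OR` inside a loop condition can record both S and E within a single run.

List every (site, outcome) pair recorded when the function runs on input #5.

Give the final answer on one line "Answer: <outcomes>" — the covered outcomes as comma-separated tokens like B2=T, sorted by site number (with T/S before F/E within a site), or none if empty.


Simulating input #5 (a=-2, k=6) step by step:
  B1->T, B1->T, B1->T, B1->T, B1->T, B1->T, B1->T, B1->F, B3->E, B2->F
  B4->T, B8->E, B7->F, B9->T
collecting distinct outcomes: B1=T, B1=F, B2=F, B3=E, B4=T, B7=F, B8=E, B9=T
Answer: B1=T, B1=F, B2=F, B3=E, B4=T, B7=F, B8=E, B9=T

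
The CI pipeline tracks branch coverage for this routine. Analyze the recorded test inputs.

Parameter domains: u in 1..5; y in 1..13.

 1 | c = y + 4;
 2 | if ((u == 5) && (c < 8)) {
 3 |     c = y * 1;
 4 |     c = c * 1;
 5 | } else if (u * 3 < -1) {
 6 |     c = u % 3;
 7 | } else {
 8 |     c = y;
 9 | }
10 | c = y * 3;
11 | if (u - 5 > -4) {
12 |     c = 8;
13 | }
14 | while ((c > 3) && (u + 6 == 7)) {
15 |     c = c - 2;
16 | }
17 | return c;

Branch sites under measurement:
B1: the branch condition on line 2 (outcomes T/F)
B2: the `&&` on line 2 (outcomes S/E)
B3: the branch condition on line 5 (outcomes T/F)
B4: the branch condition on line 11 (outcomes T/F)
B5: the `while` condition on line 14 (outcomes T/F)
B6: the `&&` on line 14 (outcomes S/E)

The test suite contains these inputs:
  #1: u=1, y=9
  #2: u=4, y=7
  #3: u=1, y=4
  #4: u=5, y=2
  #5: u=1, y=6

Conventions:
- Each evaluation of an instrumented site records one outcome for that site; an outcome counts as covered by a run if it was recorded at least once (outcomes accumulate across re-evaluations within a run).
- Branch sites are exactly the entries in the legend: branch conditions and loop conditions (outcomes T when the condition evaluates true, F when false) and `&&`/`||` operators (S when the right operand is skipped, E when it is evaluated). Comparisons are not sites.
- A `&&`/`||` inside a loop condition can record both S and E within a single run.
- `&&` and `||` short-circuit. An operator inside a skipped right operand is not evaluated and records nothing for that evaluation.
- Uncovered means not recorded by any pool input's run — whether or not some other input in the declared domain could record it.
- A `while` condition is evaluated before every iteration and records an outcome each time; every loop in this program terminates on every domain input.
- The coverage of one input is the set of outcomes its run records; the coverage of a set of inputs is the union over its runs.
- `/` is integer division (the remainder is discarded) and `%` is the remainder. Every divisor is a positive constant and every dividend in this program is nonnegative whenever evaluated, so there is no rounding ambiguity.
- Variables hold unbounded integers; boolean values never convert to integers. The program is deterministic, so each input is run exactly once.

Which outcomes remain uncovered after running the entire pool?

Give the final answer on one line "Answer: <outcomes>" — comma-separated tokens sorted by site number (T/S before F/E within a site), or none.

input #1 (u=1, y=9): events B2->S, B1->F, B3->F, B4->F, B6->E, B5->T, B6->E, B5->T, B6->E, B5->T, B6->E, B5->T, B6->E, B5->T, ...; covers B1=F, B2=S, B3=F, B4=F, B5=T, B5=F, B6=S, B6=E
input #2 (u=4, y=7): events B2->S, B1->F, B3->F, B4->T, B6->E, B5->F; covers B1=F, B2=S, B3=F, B4=T, B5=F, B6=E
input #3 (u=1, y=4): events B2->S, B1->F, B3->F, B4->F, B6->E, B5->T, B6->E, B5->T, B6->E, B5->T, B6->E, B5->T, B6->E, B5->T, ...; covers B1=F, B2=S, B3=F, B4=F, B5=T, B5=F, B6=S, B6=E
input #4 (u=5, y=2): events B2->E, B1->T, B4->T, B6->E, B5->F; covers B1=T, B2=E, B4=T, B5=F, B6=E
input #5 (u=1, y=6): events B2->S, B1->F, B3->F, B4->F, B6->E, B5->T, B6->E, B5->T, B6->E, B5->T, B6->E, B5->T, B6->E, B5->T, ...; covers B1=F, B2=S, B3=F, B4=F, B5=T, B5=F, B6=S, B6=E
union over the pool: B1=T, B1=F, B2=S, B2=E, B3=F, B4=T, B4=F, B5=T, B5=F, B6=S, B6=E
uncovered (1 of 12): B3=T

Answer: B3=T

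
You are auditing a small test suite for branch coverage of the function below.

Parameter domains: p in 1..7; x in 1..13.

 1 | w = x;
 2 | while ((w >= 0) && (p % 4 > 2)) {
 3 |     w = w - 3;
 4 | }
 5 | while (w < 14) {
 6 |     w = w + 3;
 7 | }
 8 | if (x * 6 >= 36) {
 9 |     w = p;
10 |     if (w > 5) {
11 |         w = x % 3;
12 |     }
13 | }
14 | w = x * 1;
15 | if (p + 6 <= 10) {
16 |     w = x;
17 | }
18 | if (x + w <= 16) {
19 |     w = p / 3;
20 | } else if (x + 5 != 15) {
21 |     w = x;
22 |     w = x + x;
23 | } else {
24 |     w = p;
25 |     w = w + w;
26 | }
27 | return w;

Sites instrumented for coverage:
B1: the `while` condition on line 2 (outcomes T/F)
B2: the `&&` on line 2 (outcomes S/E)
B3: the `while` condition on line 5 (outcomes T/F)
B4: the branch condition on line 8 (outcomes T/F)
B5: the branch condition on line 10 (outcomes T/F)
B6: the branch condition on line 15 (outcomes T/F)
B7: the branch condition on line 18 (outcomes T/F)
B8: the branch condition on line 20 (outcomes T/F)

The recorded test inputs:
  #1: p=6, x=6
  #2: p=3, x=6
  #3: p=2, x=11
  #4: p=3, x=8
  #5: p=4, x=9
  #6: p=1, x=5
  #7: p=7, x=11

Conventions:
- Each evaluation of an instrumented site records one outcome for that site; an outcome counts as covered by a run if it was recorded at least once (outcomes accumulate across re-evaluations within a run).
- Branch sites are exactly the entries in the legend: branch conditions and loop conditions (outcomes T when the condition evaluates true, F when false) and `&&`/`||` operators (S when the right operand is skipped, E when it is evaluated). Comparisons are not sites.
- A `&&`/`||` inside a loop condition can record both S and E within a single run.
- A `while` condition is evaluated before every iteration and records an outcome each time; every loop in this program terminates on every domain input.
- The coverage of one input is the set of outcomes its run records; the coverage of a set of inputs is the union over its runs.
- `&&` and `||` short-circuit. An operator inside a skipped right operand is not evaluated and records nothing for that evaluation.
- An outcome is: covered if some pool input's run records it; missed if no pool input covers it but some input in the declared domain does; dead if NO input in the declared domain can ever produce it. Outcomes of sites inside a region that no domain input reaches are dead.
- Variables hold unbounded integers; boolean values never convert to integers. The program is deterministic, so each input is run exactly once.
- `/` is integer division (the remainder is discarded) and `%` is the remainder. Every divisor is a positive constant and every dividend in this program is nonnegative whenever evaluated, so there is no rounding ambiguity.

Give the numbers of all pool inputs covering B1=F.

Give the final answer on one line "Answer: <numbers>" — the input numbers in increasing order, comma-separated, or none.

input #1 (p=6, x=6): produces B1=F
input #2 (p=3, x=6): produces B1=F
input #3 (p=2, x=11): produces B1=F
input #4 (p=3, x=8): produces B1=F
input #5 (p=4, x=9): produces B1=F
input #6 (p=1, x=5): produces B1=F
input #7 (p=7, x=11): produces B1=F

Answer: 1, 2, 3, 4, 5, 6, 7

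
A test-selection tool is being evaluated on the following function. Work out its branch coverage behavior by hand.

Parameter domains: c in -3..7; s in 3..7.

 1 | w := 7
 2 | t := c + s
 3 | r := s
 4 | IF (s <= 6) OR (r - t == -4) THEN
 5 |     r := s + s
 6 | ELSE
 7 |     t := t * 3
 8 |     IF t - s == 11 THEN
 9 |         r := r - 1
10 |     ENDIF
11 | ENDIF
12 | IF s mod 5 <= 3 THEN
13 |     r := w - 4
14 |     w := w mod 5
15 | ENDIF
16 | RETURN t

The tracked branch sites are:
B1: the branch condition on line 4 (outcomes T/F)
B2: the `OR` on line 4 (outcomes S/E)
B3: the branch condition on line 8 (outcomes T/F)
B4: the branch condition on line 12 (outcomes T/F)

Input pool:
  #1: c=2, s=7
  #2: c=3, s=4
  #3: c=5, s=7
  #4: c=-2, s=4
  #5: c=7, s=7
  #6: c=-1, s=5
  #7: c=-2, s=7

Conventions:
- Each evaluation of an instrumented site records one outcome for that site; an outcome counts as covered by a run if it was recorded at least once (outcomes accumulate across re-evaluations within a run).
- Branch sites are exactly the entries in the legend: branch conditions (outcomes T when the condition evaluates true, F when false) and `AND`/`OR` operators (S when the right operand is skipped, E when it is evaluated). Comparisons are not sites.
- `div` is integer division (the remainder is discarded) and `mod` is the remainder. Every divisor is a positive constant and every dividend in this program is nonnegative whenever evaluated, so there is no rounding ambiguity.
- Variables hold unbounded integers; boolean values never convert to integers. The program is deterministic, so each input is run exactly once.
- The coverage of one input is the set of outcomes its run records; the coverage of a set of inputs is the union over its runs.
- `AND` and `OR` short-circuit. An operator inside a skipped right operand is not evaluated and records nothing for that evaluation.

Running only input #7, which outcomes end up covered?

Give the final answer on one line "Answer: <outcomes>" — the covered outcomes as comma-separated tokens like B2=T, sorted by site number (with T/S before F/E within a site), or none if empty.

Event log for input #7 (c=-2, s=7):
  B2->E, B1->F, B3->F, B4->T
deduplicating events, the covered set is: B1=F, B2=E, B3=F, B4=T

Answer: B1=F, B2=E, B3=F, B4=T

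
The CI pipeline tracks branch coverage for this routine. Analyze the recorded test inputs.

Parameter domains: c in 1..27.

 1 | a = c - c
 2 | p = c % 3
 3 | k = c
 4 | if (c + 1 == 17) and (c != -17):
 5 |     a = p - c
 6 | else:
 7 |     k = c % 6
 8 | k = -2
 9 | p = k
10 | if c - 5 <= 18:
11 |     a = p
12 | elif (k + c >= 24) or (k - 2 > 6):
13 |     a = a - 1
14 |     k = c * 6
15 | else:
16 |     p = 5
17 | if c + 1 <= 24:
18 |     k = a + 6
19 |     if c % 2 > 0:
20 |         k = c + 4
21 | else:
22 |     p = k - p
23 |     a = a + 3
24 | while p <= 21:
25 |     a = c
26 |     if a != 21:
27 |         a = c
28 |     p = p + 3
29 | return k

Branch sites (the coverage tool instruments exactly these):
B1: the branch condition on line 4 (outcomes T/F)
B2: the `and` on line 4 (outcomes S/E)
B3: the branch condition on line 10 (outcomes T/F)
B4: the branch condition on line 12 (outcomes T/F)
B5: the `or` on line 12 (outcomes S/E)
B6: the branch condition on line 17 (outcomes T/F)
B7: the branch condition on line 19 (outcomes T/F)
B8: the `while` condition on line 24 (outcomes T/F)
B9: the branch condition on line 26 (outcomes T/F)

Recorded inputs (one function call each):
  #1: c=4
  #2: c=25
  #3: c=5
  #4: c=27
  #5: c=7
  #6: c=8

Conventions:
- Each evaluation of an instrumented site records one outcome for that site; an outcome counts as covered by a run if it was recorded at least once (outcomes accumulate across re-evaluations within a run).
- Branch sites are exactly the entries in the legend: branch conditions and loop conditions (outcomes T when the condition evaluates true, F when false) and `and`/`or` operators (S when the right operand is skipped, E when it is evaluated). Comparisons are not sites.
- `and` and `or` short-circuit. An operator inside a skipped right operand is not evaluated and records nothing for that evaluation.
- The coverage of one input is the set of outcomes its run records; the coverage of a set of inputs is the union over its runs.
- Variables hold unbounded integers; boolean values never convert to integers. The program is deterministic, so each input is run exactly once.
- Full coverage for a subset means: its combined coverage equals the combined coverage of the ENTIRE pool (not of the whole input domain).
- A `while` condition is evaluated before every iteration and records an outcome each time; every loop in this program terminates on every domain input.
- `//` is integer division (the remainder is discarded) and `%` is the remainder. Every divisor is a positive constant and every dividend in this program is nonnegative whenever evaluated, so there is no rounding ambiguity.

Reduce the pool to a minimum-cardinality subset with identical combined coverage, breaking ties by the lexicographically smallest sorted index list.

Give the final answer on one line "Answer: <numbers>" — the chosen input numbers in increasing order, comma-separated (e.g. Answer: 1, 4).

#1 (c=4) -> B2->S, B1->F, B3->T, B6->T, B7->F, B8->T, B9->T, B8->T, B9->T, B8->T, B9->T, B8->T, B9->T, B8->T, ...; covered: B1=F, B2=S, B3=T, B6=T, B7=F, B8=T, B8=F, B9=T
#2 (c=25) -> B2->S, B1->F, B3->F, B5->E, B4->F, B6->F, B8->T, B9->T, B8->T, B9->T, B8->T, B9->T, B8->T, B9->T, ...; covered: B1=F, B2=S, B3=F, B4=F, B5=E, B6=F, B8=T, B8=F, B9=T
#3 (c=5) -> B2->S, B1->F, B3->T, B6->T, B7->T, B8->T, B9->T, B8->T, B9->T, B8->T, B9->T, B8->T, B9->T, B8->T, ...; covered: B1=F, B2=S, B3=T, B6=T, B7=T, B8=T, B8=F, B9=T
#4 (c=27) -> B2->S, B1->F, B3->F, B5->S, B4->T, B6->F, B8->F; covered: B1=F, B2=S, B3=F, B4=T, B5=S, B6=F, B8=F
#5 (c=7) -> B2->S, B1->F, B3->T, B6->T, B7->T, B8->T, B9->T, B8->T, B9->T, B8->T, B9->T, B8->T, B9->T, B8->T, ...; covered: B1=F, B2=S, B3=T, B6=T, B7=T, B8=T, B8=F, B9=T
#6 (c=8) -> B2->S, B1->F, B3->T, B6->T, B7->F, B8->T, B9->T, B8->T, B9->T, B8->T, B9->T, B8->T, B9->T, B8->T, ...; covered: B1=F, B2=S, B3=T, B6=T, B7=F, B8=T, B8=F, B9=T
pool-wide coverage (15 outcomes): B1=F, B2=S, B3=T, B3=F, B4=T, B4=F, B5=S, B5=E, B6=T, B6=F, B7=T, B7=F, B8=T, B8=F, B9=T
no size-1 subset reaches all 15 outcomes (best union: 9/15)
no size-2 subset reaches all 15 outcomes (best union: 12/15)
no size-3 subset reaches all 15 outcomes (best union: 14/15)
at size 4, {1, 2, 3, 4} reaches all 15 outcomes; every lexicographically earlier size-4 subset fails

Answer: 1, 2, 3, 4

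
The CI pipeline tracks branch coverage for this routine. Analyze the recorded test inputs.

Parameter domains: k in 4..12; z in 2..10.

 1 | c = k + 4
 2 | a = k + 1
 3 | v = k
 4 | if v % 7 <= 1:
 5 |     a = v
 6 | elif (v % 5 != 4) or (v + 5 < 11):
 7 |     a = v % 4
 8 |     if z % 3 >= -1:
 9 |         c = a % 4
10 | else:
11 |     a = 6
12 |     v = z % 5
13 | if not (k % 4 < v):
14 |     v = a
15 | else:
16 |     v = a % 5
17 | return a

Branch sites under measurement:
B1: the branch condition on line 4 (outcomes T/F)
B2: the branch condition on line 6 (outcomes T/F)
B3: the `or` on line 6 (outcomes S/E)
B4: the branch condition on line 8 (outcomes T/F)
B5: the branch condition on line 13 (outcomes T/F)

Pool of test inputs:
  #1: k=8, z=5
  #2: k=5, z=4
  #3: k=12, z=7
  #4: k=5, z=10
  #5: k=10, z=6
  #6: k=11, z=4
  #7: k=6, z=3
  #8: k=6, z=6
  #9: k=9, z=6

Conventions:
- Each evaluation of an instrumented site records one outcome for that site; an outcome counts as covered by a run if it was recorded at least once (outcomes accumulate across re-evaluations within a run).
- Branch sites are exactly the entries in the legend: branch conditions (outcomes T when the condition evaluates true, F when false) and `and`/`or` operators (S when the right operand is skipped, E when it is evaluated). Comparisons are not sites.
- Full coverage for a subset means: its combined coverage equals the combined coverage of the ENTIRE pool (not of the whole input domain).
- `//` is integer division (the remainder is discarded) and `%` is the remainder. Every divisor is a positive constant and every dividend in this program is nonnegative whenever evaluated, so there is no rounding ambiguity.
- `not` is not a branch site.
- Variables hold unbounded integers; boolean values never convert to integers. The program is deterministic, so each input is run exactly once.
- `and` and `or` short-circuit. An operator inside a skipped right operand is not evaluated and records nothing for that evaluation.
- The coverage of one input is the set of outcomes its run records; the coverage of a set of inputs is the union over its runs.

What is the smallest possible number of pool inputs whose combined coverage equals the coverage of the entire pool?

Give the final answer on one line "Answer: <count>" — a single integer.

input #1 (k=8, z=5): covers B1=T, B5=F
input #2 (k=5, z=4): covers B1=F, B2=T, B3=S, B4=T, B5=F
input #3 (k=12, z=7): covers B1=F, B2=T, B3=S, B4=T, B5=F
input #4 (k=5, z=10): covers B1=F, B2=T, B3=S, B4=T, B5=F
input #5 (k=10, z=6): covers B1=F, B2=T, B3=S, B4=T, B5=F
input #6 (k=11, z=4): covers B1=F, B2=T, B3=S, B4=T, B5=F
input #7 (k=6, z=3): covers B1=F, B2=T, B3=S, B4=T, B5=F
input #8 (k=6, z=6): covers B1=F, B2=T, B3=S, B4=T, B5=F
input #9 (k=9, z=6): covers B1=F, B2=F, B3=E, B5=T
together the pool reaches 9 outcomes: B1=T, B1=F, B2=T, B2=F, B3=S, B3=E, B4=T, B5=T, B5=F
every size-1 subset falls short of the 9 outcomes (best: 5/9)
every size-2 subset falls short of the 9 outcomes (best: 8/9)
size 3: inputs {1, 2, 9} cover all 9 outcomes, and no lexicographically smaller subset of this size does

Answer: 3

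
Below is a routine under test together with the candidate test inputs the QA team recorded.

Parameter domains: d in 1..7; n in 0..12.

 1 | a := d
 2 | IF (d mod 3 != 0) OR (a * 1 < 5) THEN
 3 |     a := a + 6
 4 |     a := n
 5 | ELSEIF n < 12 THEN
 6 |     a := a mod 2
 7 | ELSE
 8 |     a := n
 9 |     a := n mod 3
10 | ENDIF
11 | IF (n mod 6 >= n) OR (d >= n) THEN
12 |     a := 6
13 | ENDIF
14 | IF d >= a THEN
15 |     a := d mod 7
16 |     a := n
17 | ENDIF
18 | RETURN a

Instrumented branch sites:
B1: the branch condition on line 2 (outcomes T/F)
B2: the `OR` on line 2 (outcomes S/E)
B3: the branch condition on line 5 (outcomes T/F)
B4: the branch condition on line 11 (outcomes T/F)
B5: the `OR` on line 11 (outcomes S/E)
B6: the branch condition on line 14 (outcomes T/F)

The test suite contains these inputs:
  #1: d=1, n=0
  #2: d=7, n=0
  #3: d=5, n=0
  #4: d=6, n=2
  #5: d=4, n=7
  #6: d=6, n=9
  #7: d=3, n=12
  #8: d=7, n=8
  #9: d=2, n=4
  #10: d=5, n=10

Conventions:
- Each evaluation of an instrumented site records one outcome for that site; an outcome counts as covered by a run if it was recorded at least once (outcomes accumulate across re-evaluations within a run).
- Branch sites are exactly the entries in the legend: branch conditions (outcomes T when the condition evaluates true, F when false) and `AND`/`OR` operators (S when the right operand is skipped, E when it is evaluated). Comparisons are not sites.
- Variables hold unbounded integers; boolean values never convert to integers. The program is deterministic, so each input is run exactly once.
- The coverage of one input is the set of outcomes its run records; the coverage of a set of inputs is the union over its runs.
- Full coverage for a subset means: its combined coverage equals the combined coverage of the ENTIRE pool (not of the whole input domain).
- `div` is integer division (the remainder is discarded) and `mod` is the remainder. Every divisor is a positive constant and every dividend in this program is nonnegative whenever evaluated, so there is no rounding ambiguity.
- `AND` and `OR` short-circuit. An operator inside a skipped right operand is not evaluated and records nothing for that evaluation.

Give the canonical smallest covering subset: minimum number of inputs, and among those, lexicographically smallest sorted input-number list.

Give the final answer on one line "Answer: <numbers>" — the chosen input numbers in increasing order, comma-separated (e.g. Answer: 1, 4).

input #1 (d=1, n=0): covers B1=T, B2=S, B4=T, B5=S, B6=F
input #2 (d=7, n=0): covers B1=T, B2=S, B4=T, B5=S, B6=T
input #3 (d=5, n=0): covers B1=T, B2=S, B4=T, B5=S, B6=F
input #4 (d=6, n=2): covers B1=F, B2=E, B3=T, B4=T, B5=S, B6=T
input #5 (d=4, n=7): covers B1=T, B2=S, B4=F, B5=E, B6=F
input #6 (d=6, n=9): covers B1=F, B2=E, B3=T, B4=F, B5=E, B6=T
input #7 (d=3, n=12): covers B1=T, B2=E, B4=F, B5=E, B6=F
input #8 (d=7, n=8): covers B1=T, B2=S, B4=F, B5=E, B6=F
input #9 (d=2, n=4): covers B1=T, B2=S, B4=T, B5=S, B6=F
input #10 (d=5, n=10): covers B1=T, B2=S, B4=F, B5=E, B6=F
pool-wide coverage (11 outcomes): B1=T, B1=F, B2=S, B2=E, B3=T, B4=T, B4=F, B5=S, B5=E, B6=T, B6=F
checked all size-1 subsets: none covers 11 outcomes (max 6/11)
the canonical winner is {1, 6}: size 2, full 11-outcome coverage, earliest index list among size-2 covers

Answer: 1, 6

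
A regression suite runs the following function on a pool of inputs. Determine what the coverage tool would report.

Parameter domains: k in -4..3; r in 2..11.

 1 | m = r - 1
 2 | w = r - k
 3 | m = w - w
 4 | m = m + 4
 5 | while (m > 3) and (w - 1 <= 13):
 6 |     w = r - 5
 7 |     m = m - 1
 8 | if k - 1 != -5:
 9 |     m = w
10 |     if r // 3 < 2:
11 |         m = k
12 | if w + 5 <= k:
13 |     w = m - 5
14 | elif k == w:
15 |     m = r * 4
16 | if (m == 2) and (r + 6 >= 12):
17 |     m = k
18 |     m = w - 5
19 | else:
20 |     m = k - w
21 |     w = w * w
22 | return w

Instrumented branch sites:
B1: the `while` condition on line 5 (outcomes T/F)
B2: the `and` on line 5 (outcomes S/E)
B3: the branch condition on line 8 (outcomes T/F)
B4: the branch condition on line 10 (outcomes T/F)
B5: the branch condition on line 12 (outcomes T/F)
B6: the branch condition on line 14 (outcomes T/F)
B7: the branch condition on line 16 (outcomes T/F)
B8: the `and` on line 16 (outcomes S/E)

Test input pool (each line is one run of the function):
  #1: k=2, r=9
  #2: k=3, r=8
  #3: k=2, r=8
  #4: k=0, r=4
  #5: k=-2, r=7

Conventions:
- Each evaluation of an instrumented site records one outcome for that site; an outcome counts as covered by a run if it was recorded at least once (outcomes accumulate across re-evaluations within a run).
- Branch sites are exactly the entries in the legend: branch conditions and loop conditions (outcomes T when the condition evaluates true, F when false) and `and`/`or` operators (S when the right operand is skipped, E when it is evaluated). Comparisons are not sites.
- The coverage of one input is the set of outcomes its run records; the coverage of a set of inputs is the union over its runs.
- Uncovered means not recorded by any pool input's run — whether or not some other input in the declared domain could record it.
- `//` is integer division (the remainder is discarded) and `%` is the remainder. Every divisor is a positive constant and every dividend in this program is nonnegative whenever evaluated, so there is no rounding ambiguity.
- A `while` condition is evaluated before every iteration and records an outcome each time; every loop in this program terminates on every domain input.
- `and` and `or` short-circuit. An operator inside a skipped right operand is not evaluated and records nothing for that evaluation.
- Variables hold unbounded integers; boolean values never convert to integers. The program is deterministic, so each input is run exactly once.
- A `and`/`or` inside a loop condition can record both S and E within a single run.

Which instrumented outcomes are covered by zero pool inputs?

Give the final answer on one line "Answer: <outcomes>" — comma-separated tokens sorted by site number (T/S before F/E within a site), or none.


run #1 (k=2, r=9) runs B2->E, B1->T, B2->S, B1->F, B3->T, B4->F, B5->F, B6->F, B8->S, B7->F; records B1=T, B1=F, B2=S, B2=E, B3=T, B4=F, B5=F, B6=F, B7=F, B8=S
run #2 (k=3, r=8) runs B2->E, B1->T, B2->S, B1->F, B3->T, B4->F, B5->F, B6->T, B8->S, B7->F; records B1=T, B1=F, B2=S, B2=E, B3=T, B4=F, B5=F, B6=T, B7=F, B8=S
run #3 (k=2, r=8) runs B2->E, B1->T, B2->S, B1->F, B3->T, B4->F, B5->F, B6->F, B8->S, B7->F; records B1=T, B1=F, B2=S, B2=E, B3=T, B4=F, B5=F, B6=F, B7=F, B8=S
run #4 (k=0, r=4) runs B2->E, B1->T, B2->S, B1->F, B3->T, B4->T, B5->F, B6->F, B8->S, B7->F; records B1=T, B1=F, B2=S, B2=E, B3=T, B4=T, B5=F, B6=F, B7=F, B8=S
run #5 (k=-2, r=7) runs B2->E, B1->T, B2->S, B1->F, B3->T, B4->F, B5->F, B6->F, B8->E, B7->T; records B1=T, B1=F, B2=S, B2=E, B3=T, B4=F, B5=F, B6=F, B7=T, B8=E
union over the pool: B1=T, B1=F, B2=S, B2=E, B3=T, B4=T, B4=F, B5=F, B6=T, B6=F, B7=T, B7=F, B8=S, B8=E
uncovered (2 of 16): B3=F, B5=T
Answer: B3=F, B5=T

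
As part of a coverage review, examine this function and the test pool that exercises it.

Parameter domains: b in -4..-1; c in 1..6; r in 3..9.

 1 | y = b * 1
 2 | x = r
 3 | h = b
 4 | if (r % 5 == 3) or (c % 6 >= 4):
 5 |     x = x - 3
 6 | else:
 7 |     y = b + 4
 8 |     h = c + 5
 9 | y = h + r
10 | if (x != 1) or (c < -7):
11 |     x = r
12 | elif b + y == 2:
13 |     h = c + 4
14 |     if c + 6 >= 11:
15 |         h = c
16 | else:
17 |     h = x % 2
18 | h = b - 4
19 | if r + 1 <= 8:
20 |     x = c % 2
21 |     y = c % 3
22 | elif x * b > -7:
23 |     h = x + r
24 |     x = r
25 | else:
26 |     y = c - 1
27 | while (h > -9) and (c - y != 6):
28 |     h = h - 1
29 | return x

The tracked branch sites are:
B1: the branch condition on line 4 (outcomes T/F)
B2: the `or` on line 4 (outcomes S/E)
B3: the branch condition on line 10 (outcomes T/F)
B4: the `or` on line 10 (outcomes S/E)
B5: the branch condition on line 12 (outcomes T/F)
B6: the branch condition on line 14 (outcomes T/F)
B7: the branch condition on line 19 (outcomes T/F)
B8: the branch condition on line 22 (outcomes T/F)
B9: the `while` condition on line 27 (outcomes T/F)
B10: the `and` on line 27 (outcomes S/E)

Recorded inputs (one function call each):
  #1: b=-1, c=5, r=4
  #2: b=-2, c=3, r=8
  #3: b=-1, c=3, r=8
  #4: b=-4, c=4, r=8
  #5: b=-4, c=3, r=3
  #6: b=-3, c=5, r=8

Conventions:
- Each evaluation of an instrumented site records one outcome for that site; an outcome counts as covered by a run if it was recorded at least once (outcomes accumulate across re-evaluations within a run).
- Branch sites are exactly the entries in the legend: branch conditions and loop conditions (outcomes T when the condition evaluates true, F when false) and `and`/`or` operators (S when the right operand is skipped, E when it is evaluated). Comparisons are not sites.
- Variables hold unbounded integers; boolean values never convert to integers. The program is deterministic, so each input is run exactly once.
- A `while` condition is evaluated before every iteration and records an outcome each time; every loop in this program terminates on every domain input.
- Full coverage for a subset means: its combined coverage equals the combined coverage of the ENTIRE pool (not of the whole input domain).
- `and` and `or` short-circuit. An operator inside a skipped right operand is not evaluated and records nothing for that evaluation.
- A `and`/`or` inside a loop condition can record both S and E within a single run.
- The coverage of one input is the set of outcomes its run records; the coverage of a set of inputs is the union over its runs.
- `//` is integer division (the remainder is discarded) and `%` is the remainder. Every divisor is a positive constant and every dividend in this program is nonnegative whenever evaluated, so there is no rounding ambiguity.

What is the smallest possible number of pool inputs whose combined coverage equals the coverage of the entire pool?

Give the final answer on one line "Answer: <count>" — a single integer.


test 1 (b=-1, c=5, r=4) fires B2->E, B1->T, B4->E, B3->F, B5->T, B6->T, B7->T, B10->E, B9->T, B10->E, B9->T, B10->E, B9->T, B10->E, ...; hits B1=T, B2=E, B3=F, B4=E, B5=T, B6=T, B7=T, B9=T, B9=F, B10=S, B10=E
test 2 (b=-2, c=3, r=8) fires B2->S, B1->T, B4->S, B3->T, B7->F, B8->F, B10->E, B9->T, B10->E, B9->T, B10->E, B9->T, B10->S, B9->F; hits B1=T, B2=S, B3=T, B4=S, B7=F, B8=F, B9=T, B9=F, B10=S, B10=E
test 3 (b=-1, c=3, r=8) fires B2->S, B1->T, B4->S, B3->T, B7->F, B8->F, B10->E, B9->T, B10->E, B9->T, B10->E, B9->T, B10->E, B9->T, ...; hits B1=T, B2=S, B3=T, B4=S, B7=F, B8=F, B9=T, B9=F, B10=S, B10=E
test 4 (b=-4, c=4, r=8) fires B2->S, B1->T, B4->S, B3->T, B7->F, B8->F, B10->E, B9->T, B10->S, B9->F; hits B1=T, B2=S, B3=T, B4=S, B7=F, B8=F, B9=T, B9=F, B10=S, B10=E
test 5 (b=-4, c=3, r=3) fires B2->S, B1->T, B4->S, B3->T, B7->T, B10->E, B9->T, B10->S, B9->F; hits B1=T, B2=S, B3=T, B4=S, B7=T, B9=T, B9=F, B10=S, B10=E
test 6 (b=-3, c=5, r=8) fires B2->S, B1->T, B4->S, B3->T, B7->F, B8->F, B10->E, B9->T, B10->E, B9->T, B10->S, B9->F; hits B1=T, B2=S, B3=T, B4=S, B7=F, B8=F, B9=T, B9=F, B10=S, B10=E
union over all inputs: B1=T, B2=S, B2=E, B3=T, B3=F, B4=S, B4=E, B5=T, B6=T, B7=T, B7=F, B8=F, B9=T, B9=F, B10=S, B10=E (16 outcomes)
checked all size-1 subsets: none covers 16 outcomes (max 11/16)
at size 2, {1, 2} reaches all 16 outcomes; every lexicographically earlier size-2 subset fails
Answer: 2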